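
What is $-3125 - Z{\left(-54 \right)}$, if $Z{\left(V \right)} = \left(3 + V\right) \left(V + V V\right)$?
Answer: $142837$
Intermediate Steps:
$Z{\left(V \right)} = \left(3 + V\right) \left(V + V^{2}\right)$
$-3125 - Z{\left(-54 \right)} = -3125 - - 54 \left(3 + \left(-54\right)^{2} + 4 \left(-54\right)\right) = -3125 - - 54 \left(3 + 2916 - 216\right) = -3125 - \left(-54\right) 2703 = -3125 - -145962 = -3125 + 145962 = 142837$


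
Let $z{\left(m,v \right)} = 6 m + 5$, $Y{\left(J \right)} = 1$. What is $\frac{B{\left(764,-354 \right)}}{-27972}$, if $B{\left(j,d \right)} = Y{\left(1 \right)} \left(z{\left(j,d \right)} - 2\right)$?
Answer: $- \frac{1529}{9324} \approx -0.16399$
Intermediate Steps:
$z{\left(m,v \right)} = 5 + 6 m$
$B{\left(j,d \right)} = 3 + 6 j$ ($B{\left(j,d \right)} = 1 \left(\left(5 + 6 j\right) - 2\right) = 1 \left(3 + 6 j\right) = 3 + 6 j$)
$\frac{B{\left(764,-354 \right)}}{-27972} = \frac{3 + 6 \cdot 764}{-27972} = \left(3 + 4584\right) \left(- \frac{1}{27972}\right) = 4587 \left(- \frac{1}{27972}\right) = - \frac{1529}{9324}$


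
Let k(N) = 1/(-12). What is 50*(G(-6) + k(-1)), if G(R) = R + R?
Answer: -3625/6 ≈ -604.17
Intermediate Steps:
k(N) = -1/12
G(R) = 2*R
50*(G(-6) + k(-1)) = 50*(2*(-6) - 1/12) = 50*(-12 - 1/12) = 50*(-145/12) = -3625/6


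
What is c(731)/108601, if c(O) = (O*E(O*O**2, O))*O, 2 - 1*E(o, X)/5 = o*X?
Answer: -762911683841095795/108601 ≈ -7.0249e+12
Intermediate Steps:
E(o, X) = 10 - 5*X*o (E(o, X) = 10 - 5*o*X = 10 - 5*X*o)
c(O) = O**2*(10 - 5*O**4) (c(O) = (O*(10 - 5*O*O*O**2))*O = (O*(10 - 5*O*O**3))*O = (O*(10 - 5*O**4))*O = O**2*(10 - 5*O**4))
c(731)/108601 = (5*731**2*(2 - 1*731**4))/108601 = (5*534361*(2 - 1*285541678321))*(1/108601) = (5*534361*(2 - 285541678321))*(1/108601) = (5*534361*(-285541678319))*(1/108601) = -762911683841095795*1/108601 = -762911683841095795/108601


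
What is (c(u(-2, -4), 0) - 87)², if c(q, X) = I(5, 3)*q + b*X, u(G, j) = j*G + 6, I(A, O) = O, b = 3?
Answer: 2025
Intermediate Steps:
u(G, j) = 6 + G*j (u(G, j) = G*j + 6 = 6 + G*j)
c(q, X) = 3*X + 3*q (c(q, X) = 3*q + 3*X = 3*X + 3*q)
(c(u(-2, -4), 0) - 87)² = ((3*0 + 3*(6 - 2*(-4))) - 87)² = ((0 + 3*(6 + 8)) - 87)² = ((0 + 3*14) - 87)² = ((0 + 42) - 87)² = (42 - 87)² = (-45)² = 2025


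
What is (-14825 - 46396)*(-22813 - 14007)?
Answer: 2254157220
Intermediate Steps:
(-14825 - 46396)*(-22813 - 14007) = -61221*(-36820) = 2254157220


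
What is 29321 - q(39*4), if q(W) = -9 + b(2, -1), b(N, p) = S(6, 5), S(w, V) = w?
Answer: 29324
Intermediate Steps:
b(N, p) = 6
q(W) = -3 (q(W) = -9 + 6 = -3)
29321 - q(39*4) = 29321 - 1*(-3) = 29321 + 3 = 29324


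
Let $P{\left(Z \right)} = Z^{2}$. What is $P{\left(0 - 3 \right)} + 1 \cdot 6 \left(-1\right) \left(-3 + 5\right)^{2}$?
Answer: $-15$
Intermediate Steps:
$P{\left(0 - 3 \right)} + 1 \cdot 6 \left(-1\right) \left(-3 + 5\right)^{2} = \left(0 - 3\right)^{2} + 1 \cdot 6 \left(-1\right) \left(-3 + 5\right)^{2} = \left(-3\right)^{2} + 6 \left(-1\right) 2^{2} = 9 - 24 = -15$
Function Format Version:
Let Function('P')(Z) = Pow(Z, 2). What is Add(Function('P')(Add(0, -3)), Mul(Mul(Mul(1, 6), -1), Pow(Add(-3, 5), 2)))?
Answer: -15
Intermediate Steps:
Add(Function('P')(Add(0, -3)), Mul(Mul(Mul(1, 6), -1), Pow(Add(-3, 5), 2))) = Add(Pow(Add(0, -3), 2), Mul(Mul(Mul(1, 6), -1), Pow(Add(-3, 5), 2))) = Add(Pow(-3, 2), Mul(Mul(6, -1), Pow(2, 2))) = Add(9, Mul(-6, 4)) = Add(9, -24) = -15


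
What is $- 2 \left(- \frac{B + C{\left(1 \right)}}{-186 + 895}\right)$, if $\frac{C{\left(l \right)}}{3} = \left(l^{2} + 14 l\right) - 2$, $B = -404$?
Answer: $- \frac{730}{709} \approx -1.0296$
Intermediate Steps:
$C{\left(l \right)} = -6 + 3 l^{2} + 42 l$ ($C{\left(l \right)} = 3 \left(\left(l^{2} + 14 l\right) - 2\right) = 3 \left(-2 + l^{2} + 14 l\right) = -6 + 3 l^{2} + 42 l$)
$- 2 \left(- \frac{B + C{\left(1 \right)}}{-186 + 895}\right) = - 2 \left(- \frac{-404 + \left(-6 + 3 \cdot 1^{2} + 42 \cdot 1\right)}{-186 + 895}\right) = - 2 \left(- \frac{-404 + \left(-6 + 3 \cdot 1 + 42\right)}{709}\right) = - 2 \left(- \frac{-404 + \left(-6 + 3 + 42\right)}{709}\right) = - 2 \left(- \frac{-404 + 39}{709}\right) = - 2 \left(- \frac{-365}{709}\right) = - 2 \left(\left(-1\right) \left(- \frac{365}{709}\right)\right) = \left(-2\right) \frac{365}{709} = - \frac{730}{709}$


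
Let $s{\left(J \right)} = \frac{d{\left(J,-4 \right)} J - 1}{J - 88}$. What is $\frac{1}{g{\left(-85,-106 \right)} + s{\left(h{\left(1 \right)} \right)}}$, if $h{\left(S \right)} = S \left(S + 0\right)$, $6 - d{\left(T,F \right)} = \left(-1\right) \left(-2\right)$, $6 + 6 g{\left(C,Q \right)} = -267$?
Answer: $- \frac{58}{2641} \approx -0.021961$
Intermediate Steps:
$g{\left(C,Q \right)} = - \frac{91}{2}$ ($g{\left(C,Q \right)} = -1 + \frac{1}{6} \left(-267\right) = -1 - \frac{89}{2} = - \frac{91}{2}$)
$d{\left(T,F \right)} = 4$ ($d{\left(T,F \right)} = 6 - \left(-1\right) \left(-2\right) = 6 - 2 = 4$)
$h{\left(S \right)} = S^{2}$ ($h{\left(S \right)} = S S = S^{2}$)
$s{\left(J \right)} = \frac{-1 + 4 J}{-88 + J}$ ($s{\left(J \right)} = \frac{4 J - 1}{J - 88} = \frac{-1 + 4 J}{-88 + J}$)
$\frac{1}{g{\left(-85,-106 \right)} + s{\left(h{\left(1 \right)} \right)}} = \frac{1}{- \frac{91}{2} + \frac{-1 + 4 \cdot 1^{2}}{-88 + 1^{2}}} = \frac{1}{- \frac{91}{2} + \frac{-1 + 4 \cdot 1}{-88 + 1}} = \frac{1}{- \frac{91}{2} + \frac{-1 + 4}{-87}} = \frac{1}{- \frac{91}{2} - \frac{1}{29}} = \frac{1}{- \frac{2641}{58}} = - \frac{58}{2641}$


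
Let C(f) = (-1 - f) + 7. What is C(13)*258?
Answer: -1806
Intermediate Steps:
C(f) = 6 - f
C(13)*258 = (6 - 1*13)*258 = (6 - 13)*258 = -7*258 = -1806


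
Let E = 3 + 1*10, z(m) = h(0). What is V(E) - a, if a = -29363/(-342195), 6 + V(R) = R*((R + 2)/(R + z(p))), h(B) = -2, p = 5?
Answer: 43820162/3764145 ≈ 11.641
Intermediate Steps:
z(m) = -2
E = 13 (E = 3 + 10 = 13)
V(R) = -6 + R*(2 + R)/(-2 + R) (V(R) = -6 + R*((R + 2)/(R - 2)) = -6 + R*((2 + R)/(-2 + R)) = -6 + R*(2 + R)/(-2 + R))
a = 29363/342195 (a = -29363*(-1/342195) = 29363/342195 ≈ 0.085808)
V(E) - a = (12 + 13² - 4*13)/(-2 + 13) - 1*29363/342195 = (12 + 169 - 52)/11 - 29363/342195 = (1/11)*129 - 29363/342195 = 129/11 - 29363/342195 = 43820162/3764145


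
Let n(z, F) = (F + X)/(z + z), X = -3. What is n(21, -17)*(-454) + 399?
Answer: 12919/21 ≈ 615.19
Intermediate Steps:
n(z, F) = (-3 + F)/(2*z) (n(z, F) = (F - 3)/(z + z) = (-3 + F)/((2*z)) = (-3 + F)*(1/(2*z)) = (-3 + F)/(2*z))
n(21, -17)*(-454) + 399 = ((½)*(-3 - 17)/21)*(-454) + 399 = ((½)*(1/21)*(-20))*(-454) + 399 = -10/21*(-454) + 399 = 4540/21 + 399 = 12919/21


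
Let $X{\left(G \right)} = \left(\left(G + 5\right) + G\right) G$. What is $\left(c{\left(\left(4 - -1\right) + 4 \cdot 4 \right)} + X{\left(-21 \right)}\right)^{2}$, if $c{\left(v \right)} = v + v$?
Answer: $670761$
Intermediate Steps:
$X{\left(G \right)} = G \left(5 + 2 G\right)$ ($X{\left(G \right)} = \left(\left(5 + G\right) + G\right) G = \left(5 + 2 G\right) G = G \left(5 + 2 G\right)$)
$c{\left(v \right)} = 2 v$
$\left(c{\left(\left(4 - -1\right) + 4 \cdot 4 \right)} + X{\left(-21 \right)}\right)^{2} = \left(2 \left(\left(4 - -1\right) + 4 \cdot 4\right) - 21 \left(5 + 2 \left(-21\right)\right)\right)^{2} = \left(2 \left(\left(4 + 1\right) + 16\right) - 21 \left(5 - 42\right)\right)^{2} = \left(2 \left(5 + 16\right) - -777\right)^{2} = \left(2 \cdot 21 + 777\right)^{2} = \left(42 + 777\right)^{2} = 819^{2} = 670761$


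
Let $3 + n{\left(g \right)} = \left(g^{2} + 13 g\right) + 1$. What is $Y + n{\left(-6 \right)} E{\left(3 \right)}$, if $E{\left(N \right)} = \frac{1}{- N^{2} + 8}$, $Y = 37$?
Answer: $81$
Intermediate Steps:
$E{\left(N \right)} = \frac{1}{8 - N^{2}}$
$n{\left(g \right)} = -2 + g^{2} + 13 g$ ($n{\left(g \right)} = -3 + \left(\left(g^{2} + 13 g\right) + 1\right) = -3 + \left(1 + g^{2} + 13 g\right) = -2 + g^{2} + 13 g$)
$Y + n{\left(-6 \right)} E{\left(3 \right)} = 37 + \left(-2 + \left(-6\right)^{2} + 13 \left(-6\right)\right) \left(- \frac{1}{-8 + 3^{2}}\right) = 37 + \left(-2 + 36 - 78\right) \left(- \frac{1}{-8 + 9}\right) = 37 - 44 \left(- 1^{-1}\right) = 37 - 44 \left(\left(-1\right) 1\right) = 37 - -44 = 37 + 44 = 81$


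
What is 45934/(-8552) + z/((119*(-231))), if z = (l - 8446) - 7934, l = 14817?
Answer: -208218825/39180988 ≈ -5.3143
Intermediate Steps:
z = -1563 (z = (14817 - 8446) - 7934 = 6371 - 7934 = -1563)
45934/(-8552) + z/((119*(-231))) = 45934/(-8552) - 1563/(119*(-231)) = 45934*(-1/8552) - 1563/(-27489) = -22967/4276 - 1563*(-1/27489) = -22967/4276 + 521/9163 = -208218825/39180988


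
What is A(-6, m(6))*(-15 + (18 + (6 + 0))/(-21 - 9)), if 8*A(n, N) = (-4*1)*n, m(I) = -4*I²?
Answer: -237/5 ≈ -47.400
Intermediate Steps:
A(n, N) = -n/2 (A(n, N) = ((-4*1)*n)/8 = (-4*n)/8 = -n/2)
A(-6, m(6))*(-15 + (18 + (6 + 0))/(-21 - 9)) = (-½*(-6))*(-15 + (18 + (6 + 0))/(-21 - 9)) = 3*(-15 + (18 + 6)/(-30)) = 3*(-15 + 24*(-1/30)) = 3*(-15 - ⅘) = 3*(-79/5) = -237/5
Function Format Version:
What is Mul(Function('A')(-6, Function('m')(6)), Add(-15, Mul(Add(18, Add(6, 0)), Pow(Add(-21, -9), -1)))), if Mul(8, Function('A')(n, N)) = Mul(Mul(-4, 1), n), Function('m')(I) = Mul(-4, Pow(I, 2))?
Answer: Rational(-237, 5) ≈ -47.400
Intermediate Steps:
Function('A')(n, N) = Mul(Rational(-1, 2), n) (Function('A')(n, N) = Mul(Rational(1, 8), Mul(Mul(-4, 1), n)) = Mul(Rational(1, 8), Mul(-4, n)) = Mul(Rational(-1, 2), n))
Mul(Function('A')(-6, Function('m')(6)), Add(-15, Mul(Add(18, Add(6, 0)), Pow(Add(-21, -9), -1)))) = Mul(Mul(Rational(-1, 2), -6), Add(-15, Mul(Add(18, Add(6, 0)), Pow(Add(-21, -9), -1)))) = Mul(3, Add(-15, Mul(Add(18, 6), Pow(-30, -1)))) = Mul(3, Add(-15, Mul(24, Rational(-1, 30)))) = Mul(3, Add(-15, Rational(-4, 5))) = Mul(3, Rational(-79, 5)) = Rational(-237, 5)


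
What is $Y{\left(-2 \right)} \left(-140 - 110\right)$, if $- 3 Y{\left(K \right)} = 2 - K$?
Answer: $\frac{1000}{3} \approx 333.33$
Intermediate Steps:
$Y{\left(K \right)} = - \frac{2}{3} + \frac{K}{3}$ ($Y{\left(K \right)} = - \frac{2 - K}{3} = - \frac{2}{3} + \frac{K}{3}$)
$Y{\left(-2 \right)} \left(-140 - 110\right) = \left(- \frac{2}{3} + \frac{1}{3} \left(-2\right)\right) \left(-140 - 110\right) = \left(- \frac{2}{3} - \frac{2}{3}\right) \left(-250\right) = \left(- \frac{4}{3}\right) \left(-250\right) = \frac{1000}{3}$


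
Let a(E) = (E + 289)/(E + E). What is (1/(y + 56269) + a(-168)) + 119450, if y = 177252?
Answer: 9372383783495/78463056 ≈ 1.1945e+5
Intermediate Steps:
a(E) = (289 + E)/(2*E) (a(E) = (289 + E)/((2*E)) = (289 + E)*(1/(2*E)) = (289 + E)/(2*E))
(1/(y + 56269) + a(-168)) + 119450 = (1/(177252 + 56269) + (½)*(289 - 168)/(-168)) + 119450 = (1/233521 + (½)*(-1/168)*121) + 119450 = (1/233521 - 121/336) + 119450 = -28255705/78463056 + 119450 = 9372383783495/78463056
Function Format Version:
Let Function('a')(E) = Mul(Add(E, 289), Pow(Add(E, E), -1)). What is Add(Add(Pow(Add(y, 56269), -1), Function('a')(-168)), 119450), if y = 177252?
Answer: Rational(9372383783495, 78463056) ≈ 1.1945e+5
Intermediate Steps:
Function('a')(E) = Mul(Rational(1, 2), Pow(E, -1), Add(289, E)) (Function('a')(E) = Mul(Add(289, E), Pow(Mul(2, E), -1)) = Mul(Add(289, E), Mul(Rational(1, 2), Pow(E, -1))) = Mul(Rational(1, 2), Pow(E, -1), Add(289, E)))
Add(Add(Pow(Add(y, 56269), -1), Function('a')(-168)), 119450) = Add(Add(Pow(Add(177252, 56269), -1), Mul(Rational(1, 2), Pow(-168, -1), Add(289, -168))), 119450) = Add(Add(Pow(233521, -1), Mul(Rational(1, 2), Rational(-1, 168), 121)), 119450) = Add(Add(Rational(1, 233521), Rational(-121, 336)), 119450) = Add(Rational(-28255705, 78463056), 119450) = Rational(9372383783495, 78463056)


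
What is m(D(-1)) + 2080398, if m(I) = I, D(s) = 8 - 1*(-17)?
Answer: 2080423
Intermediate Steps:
D(s) = 25 (D(s) = 8 + 17 = 25)
m(D(-1)) + 2080398 = 25 + 2080398 = 2080423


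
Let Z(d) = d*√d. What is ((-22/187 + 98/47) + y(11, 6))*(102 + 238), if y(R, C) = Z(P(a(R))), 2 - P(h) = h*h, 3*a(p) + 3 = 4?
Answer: 31440/47 + 5780*√17/27 ≈ 1551.6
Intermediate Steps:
a(p) = ⅓ (a(p) = -1 + (⅓)*4 = -1 + 4/3 = ⅓)
P(h) = 2 - h² (P(h) = 2 - h*h = 2 - h²)
Z(d) = d^(3/2)
y(R, C) = 17*√17/27 (y(R, C) = (2 - (⅓)²)^(3/2) = (2 - 1*⅑)^(3/2) = (2 - ⅑)^(3/2) = (17/9)^(3/2) = 17*√17/27)
((-22/187 + 98/47) + y(11, 6))*(102 + 238) = ((-22/187 + 98/47) + 17*√17/27)*(102 + 238) = ((-22*1/187 + 98*(1/47)) + 17*√17/27)*340 = ((-2/17 + 98/47) + 17*√17/27)*340 = (1572/799 + 17*√17/27)*340 = 31440/47 + 5780*√17/27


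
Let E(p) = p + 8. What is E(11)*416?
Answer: 7904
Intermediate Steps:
E(p) = 8 + p
E(11)*416 = (8 + 11)*416 = 19*416 = 7904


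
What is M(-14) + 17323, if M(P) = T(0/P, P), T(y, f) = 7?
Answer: 17330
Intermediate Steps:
M(P) = 7
M(-14) + 17323 = 7 + 17323 = 17330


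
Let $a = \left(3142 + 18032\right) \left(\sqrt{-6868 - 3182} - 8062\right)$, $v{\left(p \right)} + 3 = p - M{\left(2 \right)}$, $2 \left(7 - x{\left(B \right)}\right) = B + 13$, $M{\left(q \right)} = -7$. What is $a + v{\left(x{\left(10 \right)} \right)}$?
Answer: $- \frac{341409577}{2} + 105870 i \sqrt{402} \approx -1.707 \cdot 10^{8} + 2.1227 \cdot 10^{6} i$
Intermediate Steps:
$x{\left(B \right)} = \frac{1}{2} - \frac{B}{2}$ ($x{\left(B \right)} = 7 - \frac{B + 13}{2} = 7 - \frac{13 + B}{2} = 7 - \left(\frac{13}{2} + \frac{B}{2}\right) = \frac{1}{2} - \frac{B}{2}$)
$v{\left(p \right)} = 4 + p$ ($v{\left(p \right)} = -3 + \left(p - -7\right) = -3 + \left(p + 7\right) = -3 + \left(7 + p\right) = 4 + p$)
$a = -170704788 + 105870 i \sqrt{402}$ ($a = 21174 \left(\sqrt{-10050} - 8062\right) = 21174 \left(5 i \sqrt{402} - 8062\right) = 21174 \left(-8062 + 5 i \sqrt{402}\right) = -170704788 + 105870 i \sqrt{402} \approx -1.707 \cdot 10^{8} + 2.1227 \cdot 10^{6} i$)
$a + v{\left(x{\left(10 \right)} \right)} = \left(-170704788 + 105870 i \sqrt{402}\right) + \left(4 + \left(\frac{1}{2} - 5\right)\right) = \left(-170704788 + 105870 i \sqrt{402}\right) + \left(4 - \frac{9}{2}\right) = \left(-170704788 + 105870 i \sqrt{402}\right) - \frac{1}{2} = - \frac{341409577}{2} + 105870 i \sqrt{402}$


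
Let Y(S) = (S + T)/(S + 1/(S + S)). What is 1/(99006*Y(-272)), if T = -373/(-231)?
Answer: 11393613/1121331923392 ≈ 1.0161e-5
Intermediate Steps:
T = 373/231 (T = -373*(-1/231) = 373/231 ≈ 1.6147)
Y(S) = (373/231 + S)/(S + 1/(2*S)) (Y(S) = (S + 373/231)/(S + 1/(S + S)) = (373/231 + S)/(S + 1/(2*S)))
1/(99006*Y(-272)) = 1/(99006*(((2/231)*(-272)*(373 + 231*(-272))/(1 + 2*(-272)²)))) = 1/(99006*(((2/231)*(-272)*(373 - 62832)/(1 + 2*73984)))) = 1/(99006*(((2/231)*(-272)*(-62459)/(1 + 147968)))) = 1/(99006*(((2/231)*(-272)*(-62459)/147969))) = 1/(99006*(((2/231)*(-272)*(1/147969)*(-62459)))) = 1/(99006*(33977696/34180839)) = (1/99006)*(34180839/33977696) = 11393613/1121331923392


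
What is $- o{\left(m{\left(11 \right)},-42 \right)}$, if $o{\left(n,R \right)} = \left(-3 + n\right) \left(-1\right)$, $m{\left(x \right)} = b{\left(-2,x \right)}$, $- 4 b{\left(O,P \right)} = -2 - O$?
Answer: $-3$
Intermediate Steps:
$b{\left(O,P \right)} = \frac{1}{2} + \frac{O}{4}$ ($b{\left(O,P \right)} = - \frac{-2 - O}{4} = \frac{1}{2} + \frac{O}{4}$)
$m{\left(x \right)} = 0$ ($m{\left(x \right)} = \frac{1}{2} + \frac{1}{4} \left(-2\right) = \frac{1}{2} - \frac{1}{2} = 0$)
$o{\left(n,R \right)} = 3 - n$
$- o{\left(m{\left(11 \right)},-42 \right)} = - (3 - 0) = - (3 + 0) = \left(-1\right) 3 = -3$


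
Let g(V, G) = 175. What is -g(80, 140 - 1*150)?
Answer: -175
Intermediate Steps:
-g(80, 140 - 1*150) = -1*175 = -175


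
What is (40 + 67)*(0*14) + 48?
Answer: 48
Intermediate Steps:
(40 + 67)*(0*14) + 48 = 107*0 + 48 = 0 + 48 = 48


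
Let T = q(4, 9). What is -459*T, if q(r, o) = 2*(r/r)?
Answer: -918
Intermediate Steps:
q(r, o) = 2 (q(r, o) = 2*1 = 2)
T = 2
-459*T = -459*2 = -918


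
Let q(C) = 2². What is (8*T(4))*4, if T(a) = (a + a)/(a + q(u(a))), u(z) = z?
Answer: 32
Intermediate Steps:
q(C) = 4
T(a) = 2*a/(4 + a) (T(a) = (a + a)/(a + 4) = (2*a)/(4 + a) = 2*a/(4 + a))
(8*T(4))*4 = (8*(2*4/(4 + 4)))*4 = (8*(2*4/8))*4 = (8*(2*4*(⅛)))*4 = (8*1)*4 = 8*4 = 32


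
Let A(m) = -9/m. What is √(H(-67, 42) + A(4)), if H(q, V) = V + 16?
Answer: √223/2 ≈ 7.4666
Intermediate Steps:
H(q, V) = 16 + V
√(H(-67, 42) + A(4)) = √((16 + 42) - 9/4) = √(58 - 9*¼) = √(58 - 9/4) = √(223/4) = √223/2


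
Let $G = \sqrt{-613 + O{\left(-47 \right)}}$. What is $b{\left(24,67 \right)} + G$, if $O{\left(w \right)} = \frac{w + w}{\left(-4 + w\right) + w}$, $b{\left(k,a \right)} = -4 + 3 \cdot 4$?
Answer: $8 + \frac{i \sqrt{29990}}{7} \approx 8.0 + 24.739 i$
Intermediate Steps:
$b{\left(k,a \right)} = 8$ ($b{\left(k,a \right)} = -4 + 12 = 8$)
$O{\left(w \right)} = \frac{2 w}{-4 + 2 w}$
$G = \frac{i \sqrt{29990}}{7}$ ($G = \sqrt{-613 - \frac{47}{-2 - 47}} = \sqrt{-613 - \frac{47}{-49}} = \sqrt{-613 - - \frac{47}{49}} = \sqrt{-613 + \frac{47}{49}} = \sqrt{- \frac{29990}{49}} = \frac{i \sqrt{29990}}{7} \approx 24.739 i$)
$b{\left(24,67 \right)} + G = 8 + \frac{i \sqrt{29990}}{7}$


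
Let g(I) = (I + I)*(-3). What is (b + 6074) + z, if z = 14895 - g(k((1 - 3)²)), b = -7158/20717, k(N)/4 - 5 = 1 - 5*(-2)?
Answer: 442362943/20717 ≈ 21353.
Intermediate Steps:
k(N) = 64 (k(N) = 20 + 4*(1 - 5*(-2)) = 20 + 4*(1 + 10) = 20 + 4*11 = 20 + 44 = 64)
g(I) = -6*I (g(I) = (2*I)*(-3) = -6*I)
b = -7158/20717 (b = -7158*1/20717 = -7158/20717 ≈ -0.34551)
z = 15279 (z = 14895 - (-6)*64 = 14895 - 1*(-384) = 14895 + 384 = 15279)
(b + 6074) + z = (-7158/20717 + 6074) + 15279 = 125827900/20717 + 15279 = 442362943/20717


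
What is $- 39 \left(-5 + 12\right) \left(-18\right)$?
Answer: $4914$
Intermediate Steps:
$- 39 \left(-5 + 12\right) \left(-18\right) = \left(-39\right) 7 \left(-18\right) = \left(-273\right) \left(-18\right) = 4914$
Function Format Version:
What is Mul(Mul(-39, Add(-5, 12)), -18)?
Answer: 4914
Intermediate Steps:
Mul(Mul(-39, Add(-5, 12)), -18) = Mul(Mul(-39, 7), -18) = Mul(-273, -18) = 4914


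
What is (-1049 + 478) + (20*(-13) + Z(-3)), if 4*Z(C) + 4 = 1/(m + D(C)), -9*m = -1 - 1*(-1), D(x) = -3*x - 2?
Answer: -23295/28 ≈ -831.96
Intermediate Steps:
D(x) = -2 - 3*x
m = 0 (m = -(-1 - 1*(-1))/9 = -(-1 + 1)/9 = -⅑*0 = 0)
Z(C) = -1 + 1/(4*(-2 - 3*C)) (Z(C) = -1 + 1/(4*(0 + (-2 - 3*C))) = -1 + 1/(4*(-2 - 3*C)))
(-1049 + 478) + (20*(-13) + Z(-3)) = (-1049 + 478) + (20*(-13) + 3*(-3 - 4*(-3))/(4*(2 + 3*(-3)))) = -571 + (-260 + 3*(-3 + 12)/(4*(2 - 9))) = -571 + (-260 + (¾)*9/(-7)) = -571 + (-260 + (¾)*(-⅐)*9) = -571 + (-260 - 27/28) = -571 - 7307/28 = -23295/28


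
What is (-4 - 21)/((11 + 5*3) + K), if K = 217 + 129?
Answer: -25/372 ≈ -0.067204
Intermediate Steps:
K = 346
(-4 - 21)/((11 + 5*3) + K) = (-4 - 21)/((11 + 5*3) + 346) = -25/((11 + 15) + 346) = -25/(26 + 346) = -25/372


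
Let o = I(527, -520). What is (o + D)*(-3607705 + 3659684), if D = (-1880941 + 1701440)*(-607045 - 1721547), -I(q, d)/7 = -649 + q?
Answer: 21726421182729634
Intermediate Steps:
I(q, d) = 4543 - 7*q (I(q, d) = -7*(-649 + q) = 4543 - 7*q)
o = 854 (o = 4543 - 7*527 = 4543 - 3689 = 854)
D = 417984592592 (D = -179501*(-2328592) = 417984592592)
(o + D)*(-3607705 + 3659684) = (854 + 417984592592)*(-3607705 + 3659684) = 417984593446*51979 = 21726421182729634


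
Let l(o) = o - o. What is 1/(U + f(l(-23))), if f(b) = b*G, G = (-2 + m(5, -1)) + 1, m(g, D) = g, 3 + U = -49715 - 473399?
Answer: -1/523117 ≈ -1.9116e-6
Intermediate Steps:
U = -523117 (U = -3 + (-49715 - 473399) = -3 - 523114 = -523117)
G = 4 (G = (-2 + 5) + 1 = 3 + 1 = 4)
l(o) = 0
f(b) = 4*b (f(b) = b*4 = 4*b)
1/(U + f(l(-23))) = 1/(-523117 + 4*0) = 1/(-523117 + 0) = 1/(-523117) = -1/523117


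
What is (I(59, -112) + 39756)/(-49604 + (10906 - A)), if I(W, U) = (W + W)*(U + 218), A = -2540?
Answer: -26132/18079 ≈ -1.4454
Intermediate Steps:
I(W, U) = 2*W*(218 + U) (I(W, U) = (2*W)*(218 + U) = 2*W*(218 + U))
(I(59, -112) + 39756)/(-49604 + (10906 - A)) = (2*59*(218 - 112) + 39756)/(-49604 + (10906 - 1*(-2540))) = (2*59*106 + 39756)/(-49604 + (10906 + 2540)) = (12508 + 39756)/(-49604 + 13446) = 52264/(-36158) = 52264*(-1/36158) = -26132/18079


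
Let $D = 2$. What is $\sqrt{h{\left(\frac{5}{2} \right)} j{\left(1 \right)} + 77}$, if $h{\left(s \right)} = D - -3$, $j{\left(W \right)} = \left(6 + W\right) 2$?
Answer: $7 \sqrt{3} \approx 12.124$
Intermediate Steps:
$j{\left(W \right)} = 12 + 2 W$
$h{\left(s \right)} = 5$ ($h{\left(s \right)} = 2 - -3 = 2 + 3 = 5$)
$\sqrt{h{\left(\frac{5}{2} \right)} j{\left(1 \right)} + 77} = \sqrt{5 \left(12 + 2 \cdot 1\right) + 77} = \sqrt{5 \left(12 + 2\right) + 77} = \sqrt{5 \cdot 14 + 77} = \sqrt{70 + 77} = \sqrt{147} = 7 \sqrt{3}$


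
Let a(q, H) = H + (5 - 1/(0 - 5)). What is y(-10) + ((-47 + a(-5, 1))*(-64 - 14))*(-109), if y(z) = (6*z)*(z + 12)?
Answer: -1735008/5 ≈ -3.4700e+5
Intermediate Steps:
a(q, H) = 26/5 + H (a(q, H) = H + (5 - 1/(-5)) = H + (5 - 1*(-⅕)) = H + (5 + ⅕) = H + 26/5 = 26/5 + H)
y(z) = 6*z*(12 + z) (y(z) = (6*z)*(12 + z) = 6*z*(12 + z))
y(-10) + ((-47 + a(-5, 1))*(-64 - 14))*(-109) = 6*(-10)*(12 - 10) + ((-47 + (26/5 + 1))*(-64 - 14))*(-109) = 6*(-10)*2 + ((-47 + 31/5)*(-78))*(-109) = -120 - 204/5*(-78)*(-109) = -120 + (15912/5)*(-109) = -120 - 1734408/5 = -1735008/5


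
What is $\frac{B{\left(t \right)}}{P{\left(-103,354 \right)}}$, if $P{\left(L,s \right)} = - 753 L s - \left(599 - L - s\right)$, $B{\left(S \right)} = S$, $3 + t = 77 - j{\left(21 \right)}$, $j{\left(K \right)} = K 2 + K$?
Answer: $\frac{1}{2495958} \approx 4.0065 \cdot 10^{-7}$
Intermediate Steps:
$j{\left(K \right)} = 3 K$ ($j{\left(K \right)} = 2 K + K = 3 K$)
$t = 11$ ($t = -3 + \left(77 - 3 \cdot 21\right) = -3 + \left(77 - 63\right) = -3 + 14 = 11$)
$P{\left(L,s \right)} = -599 + L + s - 753 L s$ ($P{\left(L,s \right)} = - 753 L s + \left(-599 + L + s\right) = -599 + L + s - 753 L s$)
$\frac{B{\left(t \right)}}{P{\left(-103,354 \right)}} = \frac{11}{-599 - 103 + 354 - \left(-77559\right) 354} = \frac{11}{-599 - 103 + 354 + 27455886} = \frac{11}{27455538} = 11 \cdot \frac{1}{27455538} = \frac{1}{2495958}$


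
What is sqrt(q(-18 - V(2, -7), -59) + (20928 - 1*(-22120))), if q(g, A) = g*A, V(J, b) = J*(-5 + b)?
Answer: sqrt(42694) ≈ 206.63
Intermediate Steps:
q(g, A) = A*g
sqrt(q(-18 - V(2, -7), -59) + (20928 - 1*(-22120))) = sqrt(-59*(-18 - 2*(-5 - 7)) + (20928 - 1*(-22120))) = sqrt(-59*(-18 - 2*(-12)) + (20928 + 22120)) = sqrt(-59*(-18 - 1*(-24)) + 43048) = sqrt(-59*(-18 + 24) + 43048) = sqrt(-59*6 + 43048) = sqrt(-354 + 43048) = sqrt(42694)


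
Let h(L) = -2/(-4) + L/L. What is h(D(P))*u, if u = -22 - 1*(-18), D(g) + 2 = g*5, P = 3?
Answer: -6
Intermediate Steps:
D(g) = -2 + 5*g (D(g) = -2 + g*5 = -2 + 5*g)
h(L) = 3/2 (h(L) = -2*(-¼) + 1 = ½ + 1 = 3/2)
u = -4 (u = -22 + 18 = -4)
h(D(P))*u = (3/2)*(-4) = -6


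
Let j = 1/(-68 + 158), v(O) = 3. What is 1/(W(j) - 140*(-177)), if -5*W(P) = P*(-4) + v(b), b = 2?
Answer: 225/5575367 ≈ 4.0356e-5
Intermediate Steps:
j = 1/90 ≈ 0.011111
W(P) = -⅗ + 4*P/5 (W(P) = -(P*(-4) + 3)/5 = -(-4*P + 3)/5 = -(3 - 4*P)/5 = -⅗ + 4*P/5)
1/(W(j) - 140*(-177)) = 1/((-⅗ + (⅘)*(1/90)) - 140*(-177)) = 1/((-⅗ + 2/225) + 24780) = 1/(-133/225 + 24780) = 1/(5575367/225) = 225/5575367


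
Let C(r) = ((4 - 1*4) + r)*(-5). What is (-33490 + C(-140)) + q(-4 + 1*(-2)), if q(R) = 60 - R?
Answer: -32724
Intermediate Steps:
C(r) = -5*r (C(r) = ((4 - 4) + r)*(-5) = (0 + r)*(-5) = r*(-5) = -5*r)
(-33490 + C(-140)) + q(-4 + 1*(-2)) = (-33490 - 5*(-140)) + (60 - (-4 + 1*(-2))) = (-33490 + 700) + (60 - (-4 - 2)) = -32790 + (60 - 1*(-6)) = -32790 + (60 + 6) = -32790 + 66 = -32724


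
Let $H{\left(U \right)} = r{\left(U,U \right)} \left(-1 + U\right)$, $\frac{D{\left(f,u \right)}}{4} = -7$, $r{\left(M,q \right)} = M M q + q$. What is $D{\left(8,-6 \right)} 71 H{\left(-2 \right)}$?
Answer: $-59640$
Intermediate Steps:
$r{\left(M,q \right)} = q + q M^{2}$ ($r{\left(M,q \right)} = M^{2} q + q = q M^{2} + q = q + q M^{2}$)
$D{\left(f,u \right)} = -28$ ($D{\left(f,u \right)} = 4 \left(-7\right) = -28$)
$H{\left(U \right)} = U \left(1 + U^{2}\right) \left(-1 + U\right)$
$D{\left(8,-6 \right)} 71 H{\left(-2 \right)} = \left(-28\right) 71 \left(- 2 \left(1 + \left(-2\right)^{2}\right) \left(-1 - 2\right)\right) = - 1988 \left(\left(-2\right) \left(1 + 4\right) \left(-3\right)\right) = - 1988 \left(\left(-2\right) 5 \left(-3\right)\right) = \left(-1988\right) 30 = -59640$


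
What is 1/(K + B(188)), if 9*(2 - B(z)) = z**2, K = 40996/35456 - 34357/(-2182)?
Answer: -314208/1227990601 ≈ -0.00025587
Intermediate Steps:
K = 590079/34912 (K = 40996*(1/35456) - 34357*(-1/2182) = 37/32 + 34357/2182 = 590079/34912 ≈ 16.902)
B(z) = 2 - z**2/9
1/(K + B(188)) = 1/(590079/34912 + (2 - 1/9*188**2)) = 1/(590079/34912 + (2 - 1/9*35344)) = 1/(590079/34912 + (2 - 35344/9)) = 1/(590079/34912 - 35326/9) = 1/(-1227990601/314208) = -314208/1227990601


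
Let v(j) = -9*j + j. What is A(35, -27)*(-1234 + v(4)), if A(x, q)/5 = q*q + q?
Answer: -4443660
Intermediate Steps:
A(x, q) = 5*q + 5*q² (A(x, q) = 5*(q*q + q) = 5*(q² + q) = 5*(q + q²) = 5*q + 5*q²)
v(j) = -8*j
A(35, -27)*(-1234 + v(4)) = (5*(-27)*(1 - 27))*(-1234 - 8*4) = (5*(-27)*(-26))*(-1234 - 32) = 3510*(-1266) = -4443660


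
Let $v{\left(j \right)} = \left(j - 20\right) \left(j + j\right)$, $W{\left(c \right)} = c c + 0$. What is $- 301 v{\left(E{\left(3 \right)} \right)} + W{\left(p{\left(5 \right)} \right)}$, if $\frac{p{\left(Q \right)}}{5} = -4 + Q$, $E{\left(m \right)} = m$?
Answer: $30727$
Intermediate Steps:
$p{\left(Q \right)} = -20 + 5 Q$ ($p{\left(Q \right)} = 5 \left(-4 + Q\right) = -20 + 5 Q$)
$W{\left(c \right)} = c^{2}$ ($W{\left(c \right)} = c^{2} + 0 = c^{2}$)
$v{\left(j \right)} = 2 j \left(-20 + j\right)$ ($v{\left(j \right)} = \left(-20 + j\right) 2 j = 2 j \left(-20 + j\right)$)
$- 301 v{\left(E{\left(3 \right)} \right)} + W{\left(p{\left(5 \right)} \right)} = - 301 \cdot 2 \cdot 3 \left(-20 + 3\right) + \left(-20 + 5 \cdot 5\right)^{2} = - 301 \cdot 2 \cdot 3 \left(-17\right) + \left(-20 + 25\right)^{2} = \left(-301\right) \left(-102\right) + 5^{2} = 30702 + 25 = 30727$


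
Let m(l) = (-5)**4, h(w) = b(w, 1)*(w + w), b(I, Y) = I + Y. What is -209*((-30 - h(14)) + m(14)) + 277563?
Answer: 240988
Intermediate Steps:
h(w) = 2*w*(1 + w) (h(w) = (w + 1)*(w + w) = (1 + w)*(2*w) = 2*w*(1 + w))
m(l) = 625
-209*((-30 - h(14)) + m(14)) + 277563 = -209*((-30 - 2*14*(1 + 14)) + 625) + 277563 = -209*((-30 - 2*14*15) + 625) + 277563 = -209*((-30 - 1*420) + 625) + 277563 = -209*((-30 - 420) + 625) + 277563 = -209*(-450 + 625) + 277563 = -209*175 + 277563 = -36575 + 277563 = 240988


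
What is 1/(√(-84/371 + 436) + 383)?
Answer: 20299/7751421 - 2*√306022/7751421 ≈ 0.0024760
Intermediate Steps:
1/(√(-84/371 + 436) + 383) = 1/(√(-84*1/371 + 436) + 383) = 1/(√(-12/53 + 436) + 383) = 1/(√(23096/53) + 383) = 1/(2*√306022/53 + 383) = 1/(383 + 2*√306022/53)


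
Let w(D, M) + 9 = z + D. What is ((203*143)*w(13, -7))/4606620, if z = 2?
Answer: 29029/767770 ≈ 0.037809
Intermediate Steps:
w(D, M) = -7 + D (w(D, M) = -9 + (2 + D) = -7 + D)
((203*143)*w(13, -7))/4606620 = ((203*143)*(-7 + 13))/4606620 = (29029*6)*(1/4606620) = 174174*(1/4606620) = 29029/767770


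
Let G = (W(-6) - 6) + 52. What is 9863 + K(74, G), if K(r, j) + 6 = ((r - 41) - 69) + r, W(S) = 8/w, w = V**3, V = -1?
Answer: 9895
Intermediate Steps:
w = -1 (w = (-1)**3 = -1)
W(S) = -8 (W(S) = 8/(-1) = 8*(-1) = -8)
G = 38 (G = (-8 - 6) + 52 = -14 + 52 = 38)
K(r, j) = -116 + 2*r (K(r, j) = -6 + (((r - 41) - 69) + r) = -6 + (((-41 + r) - 69) + r) = -6 + ((-110 + r) + r) = -6 + (-110 + 2*r) = -116 + 2*r)
9863 + K(74, G) = 9863 + (-116 + 2*74) = 9863 + (-116 + 148) = 9863 + 32 = 9895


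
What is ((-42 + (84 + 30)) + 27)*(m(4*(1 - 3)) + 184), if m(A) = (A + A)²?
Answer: 43560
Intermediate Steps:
m(A) = 4*A² (m(A) = (2*A)² = 4*A²)
((-42 + (84 + 30)) + 27)*(m(4*(1 - 3)) + 184) = ((-42 + (84 + 30)) + 27)*(4*(4*(1 - 3))² + 184) = ((-42 + 114) + 27)*(4*(4*(-2))² + 184) = (72 + 27)*(4*(-8)² + 184) = 99*(4*64 + 184) = 99*(256 + 184) = 99*440 = 43560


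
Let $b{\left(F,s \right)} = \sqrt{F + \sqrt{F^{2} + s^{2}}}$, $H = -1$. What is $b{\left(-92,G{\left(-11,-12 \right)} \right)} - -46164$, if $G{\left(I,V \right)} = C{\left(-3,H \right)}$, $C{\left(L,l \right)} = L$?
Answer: $46164 + \sqrt{-92 + \sqrt{8473}} \approx 46164.0$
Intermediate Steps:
$G{\left(I,V \right)} = -3$
$b{\left(-92,G{\left(-11,-12 \right)} \right)} - -46164 = \sqrt{-92 + \sqrt{\left(-92\right)^{2} + \left(-3\right)^{2}}} - -46164 = \sqrt{-92 + \sqrt{8464 + 9}} + 46164 = \sqrt{-92 + \sqrt{8473}} + 46164 = 46164 + \sqrt{-92 + \sqrt{8473}}$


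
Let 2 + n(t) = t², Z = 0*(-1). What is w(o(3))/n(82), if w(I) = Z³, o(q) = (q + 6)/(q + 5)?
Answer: 0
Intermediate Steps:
Z = 0
n(t) = -2 + t²
o(q) = (6 + q)/(5 + q)
w(I) = 0 (w(I) = 0³ = 0)
w(o(3))/n(82) = 0/(-2 + 82²) = 0/(-2 + 6724) = 0/6722 = 0*(1/6722) = 0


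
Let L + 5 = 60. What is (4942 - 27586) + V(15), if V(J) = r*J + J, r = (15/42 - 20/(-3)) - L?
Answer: -326881/14 ≈ -23349.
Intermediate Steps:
L = 55 (L = -5 + 60 = 55)
r = -2015/42 (r = (15/42 - 20/(-3)) - 1*55 = (15*(1/42) - 20*(-⅓)) - 55 = (5/14 + 20/3) - 55 = 295/42 - 55 = -2015/42 ≈ -47.976)
V(J) = -1973*J/42 (V(J) = -2015*J/42 + J = -1973*J/42)
(4942 - 27586) + V(15) = (4942 - 27586) - 1973/42*15 = -22644 - 9865/14 = -326881/14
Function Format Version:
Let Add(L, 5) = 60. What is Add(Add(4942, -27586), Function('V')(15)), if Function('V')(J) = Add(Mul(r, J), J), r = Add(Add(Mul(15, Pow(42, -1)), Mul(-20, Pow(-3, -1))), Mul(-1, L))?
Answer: Rational(-326881, 14) ≈ -23349.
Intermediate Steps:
L = 55 (L = Add(-5, 60) = 55)
r = Rational(-2015, 42) (r = Add(Add(Mul(15, Pow(42, -1)), Mul(-20, Pow(-3, -1))), Mul(-1, 55)) = Add(Add(Mul(15, Rational(1, 42)), Mul(-20, Rational(-1, 3))), -55) = Add(Add(Rational(5, 14), Rational(20, 3)), -55) = Add(Rational(295, 42), -55) = Rational(-2015, 42) ≈ -47.976)
Function('V')(J) = Mul(Rational(-1973, 42), J) (Function('V')(J) = Add(Mul(Rational(-2015, 42), J), J) = Mul(Rational(-1973, 42), J))
Add(Add(4942, -27586), Function('V')(15)) = Add(Add(4942, -27586), Mul(Rational(-1973, 42), 15)) = Add(-22644, Rational(-9865, 14)) = Rational(-326881, 14)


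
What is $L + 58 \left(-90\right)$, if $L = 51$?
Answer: $-5169$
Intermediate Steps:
$L + 58 \left(-90\right) = 51 + 58 \left(-90\right) = 51 - 5220 = -5169$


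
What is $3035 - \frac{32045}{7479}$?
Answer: $\frac{22666720}{7479} \approx 3030.7$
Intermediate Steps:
$3035 - \frac{32045}{7479} = \frac{22666720}{7479}$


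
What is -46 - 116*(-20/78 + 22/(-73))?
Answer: 53246/2847 ≈ 18.702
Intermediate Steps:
-46 - 116*(-20/78 + 22/(-73)) = -46 - 116*(-20*1/78 + 22*(-1/73)) = -46 - 116*(-10/39 - 22/73) = -46 - 116*(-1588/2847) = -46 + 184208/2847 = 53246/2847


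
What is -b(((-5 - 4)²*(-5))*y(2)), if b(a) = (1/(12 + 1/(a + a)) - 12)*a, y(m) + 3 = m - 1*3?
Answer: 750597840/38881 ≈ 19305.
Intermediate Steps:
y(m) = -6 + m (y(m) = -3 + (m - 1*3) = -3 + (m - 3) = -3 + (-3 + m) = -6 + m)
b(a) = a*(-12 + 1/(12 + 1/(2*a))) (b(a) = (1/(12 + 1/(2*a)) - 12)*a = (-12 + 1/(12 + 1/(2*a)))*a = a*(-12 + 1/(12 + 1/(2*a))))
-b(((-5 - 4)²*(-5))*y(2)) = -(-2)*((-5 - 4)²*(-5))*(-6 + 2)*(6 + 143*(((-5 - 4)²*(-5))*(-6 + 2)))/(1 + 24*(((-5 - 4)²*(-5))*(-6 + 2))) = -(-2)*((-9)²*(-5))*(-4)*(6 + 143*(((-9)²*(-5))*(-4)))/(1 + 24*(((-9)²*(-5))*(-4))) = -(-2)*(81*(-5))*(-4)*(6 + 143*((81*(-5))*(-4)))/(1 + 24*((81*(-5))*(-4))) = -(-2)*(-405*(-4))*(6 + 143*(-405*(-4)))/(1 + 24*(-405*(-4))) = -(-2)*1620*(6 + 143*1620)/(1 + 24*1620) = -(-2)*1620*(6 + 231660)/(1 + 38880) = -(-2)*1620*231666/38881 = -1*(-750597840/38881) = 750597840/38881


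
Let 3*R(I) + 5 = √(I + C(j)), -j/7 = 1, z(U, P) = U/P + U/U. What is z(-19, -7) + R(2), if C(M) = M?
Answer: 43/21 + I*√5/3 ≈ 2.0476 + 0.74536*I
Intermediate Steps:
z(U, P) = 1 + U/P (z(U, P) = U/P + 1 = 1 + U/P)
j = -7 (j = -7*1 = -7)
R(I) = -5/3 + √(-7 + I)/3 (R(I) = -5/3 + √(I - 7)/3 = -5/3 + √(-7 + I)/3)
z(-19, -7) + R(2) = (-7 - 19)/(-7) + (-5/3 + √(-7 + 2)/3) = -⅐*(-26) + (-5/3 + √(-5)/3) = 26/7 + (-5/3 + (I*√5)/3) = 26/7 + (-5/3 + I*√5/3) = 43/21 + I*√5/3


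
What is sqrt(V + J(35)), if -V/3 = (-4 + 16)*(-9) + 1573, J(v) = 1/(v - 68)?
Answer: 2*I*sqrt(1196547)/33 ≈ 66.295*I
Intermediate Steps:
J(v) = 1/(-68 + v)
V = -4395 (V = -3*((-4 + 16)*(-9) + 1573) = -3*(12*(-9) + 1573) = -3*(-108 + 1573) = -3*1465 = -4395)
sqrt(V + J(35)) = sqrt(-4395 + 1/(-68 + 35)) = sqrt(-4395 + 1/(-33)) = sqrt(-4395 - 1/33) = sqrt(-145036/33) = 2*I*sqrt(1196547)/33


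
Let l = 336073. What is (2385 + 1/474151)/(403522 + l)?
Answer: 1130850136/350679708845 ≈ 0.0032247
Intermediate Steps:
(2385 + 1/474151)/(403522 + l) = (2385 + 1/474151)/(403522 + 336073) = (2385 + 1/474151)/739595 = (1130850136/474151)*(1/739595) = 1130850136/350679708845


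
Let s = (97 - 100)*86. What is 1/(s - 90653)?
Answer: -1/90911 ≈ -1.1000e-5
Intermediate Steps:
s = -258 (s = -3*86 = -258)
1/(s - 90653) = 1/(-258 - 90653) = 1/(-90911) = -1/90911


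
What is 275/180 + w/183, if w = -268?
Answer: 139/2196 ≈ 0.063297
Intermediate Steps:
275/180 + w/183 = 275/180 - 268/183 = 275*(1/180) - 268*1/183 = 55/36 - 268/183 = 139/2196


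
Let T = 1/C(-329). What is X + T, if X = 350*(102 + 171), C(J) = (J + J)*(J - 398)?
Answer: 45707871301/478366 ≈ 95550.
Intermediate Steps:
C(J) = 2*J*(-398 + J) (C(J) = (2*J)*(-398 + J) = 2*J*(-398 + J))
T = 1/478366 (T = 1/(2*(-329)*(-398 - 329)) = 1/(2*(-329)*(-727)) = 1/478366 ≈ 2.0904e-6)
X = 95550 (X = 350*273 = 95550)
X + T = 95550 + 1/478366 = 45707871301/478366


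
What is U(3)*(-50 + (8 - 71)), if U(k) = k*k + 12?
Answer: -2373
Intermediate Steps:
U(k) = 12 + k² (U(k) = k² + 12 = 12 + k²)
U(3)*(-50 + (8 - 71)) = (12 + 3²)*(-50 + (8 - 71)) = (12 + 9)*(-50 - 63) = 21*(-113) = -2373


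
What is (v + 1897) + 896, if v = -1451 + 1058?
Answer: 2400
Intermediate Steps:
v = -393
(v + 1897) + 896 = (-393 + 1897) + 896 = 1504 + 896 = 2400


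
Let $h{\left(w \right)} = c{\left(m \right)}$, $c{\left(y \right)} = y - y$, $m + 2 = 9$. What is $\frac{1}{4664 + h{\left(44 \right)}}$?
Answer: $\frac{1}{4664} \approx 0.00021441$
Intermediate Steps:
$m = 7$ ($m = -2 + 9 = 7$)
$c{\left(y \right)} = 0$
$h{\left(w \right)} = 0$
$\frac{1}{4664 + h{\left(44 \right)}} = \frac{1}{4664 + 0} = \frac{1}{4664}$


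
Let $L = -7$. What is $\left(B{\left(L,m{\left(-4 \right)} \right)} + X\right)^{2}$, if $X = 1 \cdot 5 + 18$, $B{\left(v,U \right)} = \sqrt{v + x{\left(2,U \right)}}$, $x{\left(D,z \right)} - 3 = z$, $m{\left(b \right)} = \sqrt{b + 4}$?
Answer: $525 + 92 i \approx 525.0 + 92.0 i$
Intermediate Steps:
$m{\left(b \right)} = \sqrt{4 + b}$
$x{\left(D,z \right)} = 3 + z$
$B{\left(v,U \right)} = \sqrt{3 + U + v}$ ($B{\left(v,U \right)} = \sqrt{v + \left(3 + U\right)} = \sqrt{3 + U + v}$)
$X = 23$ ($X = 5 + 18 = 23$)
$\left(B{\left(L,m{\left(-4 \right)} \right)} + X\right)^{2} = \left(\sqrt{3 + \sqrt{4 - 4} - 7} + 23\right)^{2} = \left(\sqrt{3 + \sqrt{0} - 7} + 23\right)^{2} = \left(\sqrt{3 + 0 - 7} + 23\right)^{2} = \left(\sqrt{-4} + 23\right)^{2} = \left(2 i + 23\right)^{2} = \left(23 + 2 i\right)^{2}$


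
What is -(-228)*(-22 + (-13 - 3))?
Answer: -8664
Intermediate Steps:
-(-228)*(-22 + (-13 - 3)) = -(-228)*(-22 - 16) = -(-228)*(-38) = -57*152 = -8664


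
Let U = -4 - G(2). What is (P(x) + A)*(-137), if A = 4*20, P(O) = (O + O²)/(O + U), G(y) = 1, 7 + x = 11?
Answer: -8220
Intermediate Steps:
x = 4 (x = -7 + 11 = 4)
U = -5 (U = -4 - 1*1 = -4 - 1 = -5)
P(O) = (O + O²)/(-5 + O) (P(O) = (O + O²)/(O - 5) = (O + O²)/(-5 + O))
A = 80
(P(x) + A)*(-137) = (4*(1 + 4)/(-5 + 4) + 80)*(-137) = (4*5/(-1) + 80)*(-137) = (4*(-1)*5 + 80)*(-137) = (-20 + 80)*(-137) = 60*(-137) = -8220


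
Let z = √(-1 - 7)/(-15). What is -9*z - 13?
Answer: -13 + 6*I*√2/5 ≈ -13.0 + 1.6971*I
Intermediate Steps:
z = -2*I*√2/15 (z = √(-8)*(-1/15) = (2*I*√2)*(-1/15) = -2*I*√2/15 ≈ -0.18856*I)
-9*z - 13 = -(-6)*I*√2/5 - 13 = 6*I*√2/5 - 13 = -13 + 6*I*√2/5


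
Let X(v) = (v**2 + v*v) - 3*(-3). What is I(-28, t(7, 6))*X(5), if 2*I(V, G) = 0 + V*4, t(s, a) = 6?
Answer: -3304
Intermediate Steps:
X(v) = 9 + 2*v**2 (X(v) = (v**2 + v**2) + 9 = 2*v**2 + 9 = 9 + 2*v**2)
I(V, G) = 2*V (I(V, G) = (0 + V*4)/2 = (0 + 4*V)/2 = (4*V)/2 = 2*V)
I(-28, t(7, 6))*X(5) = (2*(-28))*(9 + 2*5**2) = -56*(9 + 2*25) = -56*(9 + 50) = -56*59 = -3304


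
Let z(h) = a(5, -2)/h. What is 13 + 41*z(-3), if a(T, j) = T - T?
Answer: 13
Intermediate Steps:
a(T, j) = 0
z(h) = 0 (z(h) = 0/h = 0)
13 + 41*z(-3) = 13 + 41*0 = 13 + 0 = 13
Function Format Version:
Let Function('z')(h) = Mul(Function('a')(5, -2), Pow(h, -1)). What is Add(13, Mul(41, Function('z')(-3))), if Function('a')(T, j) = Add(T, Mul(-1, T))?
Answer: 13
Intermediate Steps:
Function('a')(T, j) = 0
Function('z')(h) = 0 (Function('z')(h) = Mul(0, Pow(h, -1)) = 0)
Add(13, Mul(41, Function('z')(-3))) = Add(13, Mul(41, 0)) = Add(13, 0) = 13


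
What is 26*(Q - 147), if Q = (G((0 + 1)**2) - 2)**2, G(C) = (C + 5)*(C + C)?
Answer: -1222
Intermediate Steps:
G(C) = 2*C*(5 + C) (G(C) = (5 + C)*(2*C) = 2*C*(5 + C))
Q = 100 (Q = (2*(0 + 1)**2*(5 + (0 + 1)**2) - 2)**2 = (2*1**2*(5 + 1**2) - 2)**2 = (2*1*(5 + 1) - 2)**2 = (2*1*6 - 2)**2 = (12 - 2)**2 = 10**2 = 100)
26*(Q - 147) = 26*(100 - 147) = 26*(-47) = -1222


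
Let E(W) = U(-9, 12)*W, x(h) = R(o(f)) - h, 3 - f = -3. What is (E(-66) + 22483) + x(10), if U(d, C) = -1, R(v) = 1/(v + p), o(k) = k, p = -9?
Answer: 67616/3 ≈ 22539.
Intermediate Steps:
f = 6 (f = 3 - 1*(-3) = 3 + 3 = 6)
R(v) = 1/(-9 + v) (R(v) = 1/(v - 9) = 1/(-9 + v))
x(h) = -⅓ - h (x(h) = 1/(-9 + 6) - h = 1/(-3) - h = -⅓ - h)
E(W) = -W
(E(-66) + 22483) + x(10) = (-1*(-66) + 22483) + (-⅓ - 1*10) = (66 + 22483) + (-⅓ - 10) = 22549 - 31/3 = 67616/3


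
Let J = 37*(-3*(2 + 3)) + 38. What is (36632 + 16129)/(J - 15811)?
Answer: -52761/16328 ≈ -3.2313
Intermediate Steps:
J = -517 (J = 37*(-3*5) + 38 = 37*(-15) + 38 = -555 + 38 = -517)
(36632 + 16129)/(J - 15811) = (36632 + 16129)/(-517 - 15811) = 52761/(-16328) = 52761*(-1/16328) = -52761/16328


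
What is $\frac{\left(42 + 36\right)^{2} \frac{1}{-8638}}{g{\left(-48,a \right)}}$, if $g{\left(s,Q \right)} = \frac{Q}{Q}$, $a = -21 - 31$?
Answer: $- \frac{3042}{4319} \approx -0.70433$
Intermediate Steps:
$a = -52$
$g{\left(s,Q \right)} = 1$
$\frac{\left(42 + 36\right)^{2} \frac{1}{-8638}}{g{\left(-48,a \right)}} = \frac{\left(42 + 36\right)^{2} \frac{1}{-8638}}{1} = 78^{2} \left(- \frac{1}{8638}\right) 1 = 6084 \left(- \frac{1}{8638}\right) 1 = \left(- \frac{3042}{4319}\right) 1 = - \frac{3042}{4319}$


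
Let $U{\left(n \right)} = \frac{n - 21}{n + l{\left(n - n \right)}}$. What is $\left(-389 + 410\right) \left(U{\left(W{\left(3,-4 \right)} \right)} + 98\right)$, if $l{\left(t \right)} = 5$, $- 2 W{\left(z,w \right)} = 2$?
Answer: $\frac{3885}{2} \approx 1942.5$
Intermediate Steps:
$W{\left(z,w \right)} = -1$ ($W{\left(z,w \right)} = \left(- \frac{1}{2}\right) 2 = -1$)
$U{\left(n \right)} = \frac{-21 + n}{5 + n}$ ($U{\left(n \right)} = \frac{n - 21}{n + 5} = \frac{-21 + n}{5 + n}$)
$\left(-389 + 410\right) \left(U{\left(W{\left(3,-4 \right)} \right)} + 98\right) = \left(-389 + 410\right) \left(\frac{-21 - 1}{5 - 1} + 98\right) = 21 \left(\frac{1}{4} \left(-22\right) + 98\right) = 21 \left(- \frac{11}{2} + 98\right) = 21 \cdot \frac{185}{2} = \frac{3885}{2}$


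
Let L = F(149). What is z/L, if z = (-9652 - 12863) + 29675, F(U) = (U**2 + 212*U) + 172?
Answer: 7160/53961 ≈ 0.13269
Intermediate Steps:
F(U) = 172 + U**2 + 212*U
L = 53961 (L = 172 + 149**2 + 212*149 = 172 + 22201 + 31588 = 53961)
z = 7160 (z = -22515 + 29675 = 7160)
z/L = 7160/53961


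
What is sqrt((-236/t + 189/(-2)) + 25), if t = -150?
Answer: I*sqrt(61134)/30 ≈ 8.2418*I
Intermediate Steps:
sqrt((-236/t + 189/(-2)) + 25) = sqrt((-236/(-150) + 189/(-2)) + 25) = sqrt((-236*(-1/150) + 189*(-1/2)) + 25) = sqrt((118/75 - 189/2) + 25) = sqrt(-13939/150 + 25) = sqrt(-10189/150) = I*sqrt(61134)/30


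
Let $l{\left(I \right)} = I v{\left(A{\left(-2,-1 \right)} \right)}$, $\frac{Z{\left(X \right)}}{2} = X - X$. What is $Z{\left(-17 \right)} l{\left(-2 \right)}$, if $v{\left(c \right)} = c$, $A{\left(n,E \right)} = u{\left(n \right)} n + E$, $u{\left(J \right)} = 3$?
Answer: $0$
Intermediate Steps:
$A{\left(n,E \right)} = E + 3 n$ ($A{\left(n,E \right)} = 3 n + E = E + 3 n$)
$Z{\left(X \right)} = 0$ ($Z{\left(X \right)} = 2 \left(X - X\right) = 2 \cdot 0 = 0$)
$l{\left(I \right)} = - 7 I$ ($l{\left(I \right)} = I \left(-1 + 3 \left(-2\right)\right) = I \left(-1 - 6\right) = I \left(-7\right) = - 7 I$)
$Z{\left(-17 \right)} l{\left(-2 \right)} = 0 \left(\left(-7\right) \left(-2\right)\right) = 0 \cdot 14 = 0$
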